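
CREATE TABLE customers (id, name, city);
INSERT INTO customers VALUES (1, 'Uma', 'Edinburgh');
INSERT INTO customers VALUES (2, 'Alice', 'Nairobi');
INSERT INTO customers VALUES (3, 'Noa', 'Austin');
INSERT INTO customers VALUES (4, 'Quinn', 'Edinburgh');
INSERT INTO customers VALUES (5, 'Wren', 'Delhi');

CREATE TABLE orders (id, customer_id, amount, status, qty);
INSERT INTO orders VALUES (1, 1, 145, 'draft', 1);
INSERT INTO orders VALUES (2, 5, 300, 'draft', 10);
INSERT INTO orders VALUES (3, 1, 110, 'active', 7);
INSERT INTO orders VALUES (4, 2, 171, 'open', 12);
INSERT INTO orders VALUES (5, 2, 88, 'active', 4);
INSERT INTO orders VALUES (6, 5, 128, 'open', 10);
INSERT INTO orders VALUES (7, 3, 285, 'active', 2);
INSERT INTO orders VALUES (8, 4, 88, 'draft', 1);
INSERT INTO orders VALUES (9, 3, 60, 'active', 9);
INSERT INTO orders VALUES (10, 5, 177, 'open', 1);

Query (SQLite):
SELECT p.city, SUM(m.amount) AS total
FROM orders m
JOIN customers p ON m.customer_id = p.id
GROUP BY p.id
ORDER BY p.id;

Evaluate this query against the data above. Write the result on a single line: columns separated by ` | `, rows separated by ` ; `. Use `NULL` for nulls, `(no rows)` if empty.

Edinburgh | 255 ; Nairobi | 259 ; Austin | 345 ; Edinburgh | 88 ; Delhi | 605

Join each orders row to its customers via customer_id.
Group joined rows by customers.id; compute SUM(m.amount) per group.
  1: ids {1, 3} → SUM(m.amount)=255
  2: ids {4, 5} → SUM(m.amount)=259
  3: ids {7, 9} → SUM(m.amount)=345
  4: ids {8} → SUM(m.amount)=88
  5: ids {2, 6, 10} → SUM(m.amount)=605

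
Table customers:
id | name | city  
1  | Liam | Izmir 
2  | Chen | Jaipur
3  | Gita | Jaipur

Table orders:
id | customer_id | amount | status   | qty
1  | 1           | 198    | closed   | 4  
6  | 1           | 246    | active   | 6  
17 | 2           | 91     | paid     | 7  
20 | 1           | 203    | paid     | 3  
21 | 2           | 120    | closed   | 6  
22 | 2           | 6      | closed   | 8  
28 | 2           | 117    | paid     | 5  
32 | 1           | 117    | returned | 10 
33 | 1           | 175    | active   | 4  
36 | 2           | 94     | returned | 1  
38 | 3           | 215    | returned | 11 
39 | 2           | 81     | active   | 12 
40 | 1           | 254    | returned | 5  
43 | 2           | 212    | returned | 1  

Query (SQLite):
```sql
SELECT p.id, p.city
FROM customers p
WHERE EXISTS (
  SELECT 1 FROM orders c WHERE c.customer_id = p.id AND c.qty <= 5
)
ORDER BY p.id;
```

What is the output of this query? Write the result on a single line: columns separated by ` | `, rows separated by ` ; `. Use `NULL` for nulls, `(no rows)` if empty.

1 | Izmir ; 2 | Jaipur

For each customers row, check whether any orders with matching customer_id has qty <= 5.
Keep rows where that is true.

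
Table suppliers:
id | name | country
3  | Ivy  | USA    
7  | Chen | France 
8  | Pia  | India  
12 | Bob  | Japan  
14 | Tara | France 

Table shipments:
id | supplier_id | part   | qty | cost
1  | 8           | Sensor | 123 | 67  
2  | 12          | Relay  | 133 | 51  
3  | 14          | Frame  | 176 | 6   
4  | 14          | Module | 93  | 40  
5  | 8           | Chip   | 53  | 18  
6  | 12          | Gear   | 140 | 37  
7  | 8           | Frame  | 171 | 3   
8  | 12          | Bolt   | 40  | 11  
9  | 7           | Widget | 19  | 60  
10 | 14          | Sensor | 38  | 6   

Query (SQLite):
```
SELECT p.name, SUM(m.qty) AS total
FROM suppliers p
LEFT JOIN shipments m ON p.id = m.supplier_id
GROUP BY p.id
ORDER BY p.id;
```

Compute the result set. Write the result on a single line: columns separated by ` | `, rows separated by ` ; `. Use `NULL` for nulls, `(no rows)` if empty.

LEFT JOIN keeps every suppliers row; unmatched ones get NULL for shipments columns.
Group by suppliers.id and compute SUM(m.qty). SUM over an all-NULL group is NULL.
  3: ids {—} → SUM(m.qty)=NULL
  7: ids {9} → SUM(m.qty)=19
  8: ids {1, 5, 7} → SUM(m.qty)=347
  12: ids {2, 6, 8} → SUM(m.qty)=313
  14: ids {3, 4, 10} → SUM(m.qty)=307

Ivy | NULL ; Chen | 19 ; Pia | 347 ; Bob | 313 ; Tara | 307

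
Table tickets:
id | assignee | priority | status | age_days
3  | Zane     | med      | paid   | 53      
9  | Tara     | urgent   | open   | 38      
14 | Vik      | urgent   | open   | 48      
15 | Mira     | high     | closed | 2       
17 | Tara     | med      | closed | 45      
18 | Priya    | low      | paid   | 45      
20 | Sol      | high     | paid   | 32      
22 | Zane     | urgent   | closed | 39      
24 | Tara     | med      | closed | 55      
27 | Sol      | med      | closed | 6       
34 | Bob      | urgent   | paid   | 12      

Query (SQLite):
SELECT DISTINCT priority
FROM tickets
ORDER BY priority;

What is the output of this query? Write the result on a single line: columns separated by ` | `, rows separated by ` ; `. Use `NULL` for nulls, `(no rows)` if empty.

Collect distinct priority values from tickets.

high ; low ; med ; urgent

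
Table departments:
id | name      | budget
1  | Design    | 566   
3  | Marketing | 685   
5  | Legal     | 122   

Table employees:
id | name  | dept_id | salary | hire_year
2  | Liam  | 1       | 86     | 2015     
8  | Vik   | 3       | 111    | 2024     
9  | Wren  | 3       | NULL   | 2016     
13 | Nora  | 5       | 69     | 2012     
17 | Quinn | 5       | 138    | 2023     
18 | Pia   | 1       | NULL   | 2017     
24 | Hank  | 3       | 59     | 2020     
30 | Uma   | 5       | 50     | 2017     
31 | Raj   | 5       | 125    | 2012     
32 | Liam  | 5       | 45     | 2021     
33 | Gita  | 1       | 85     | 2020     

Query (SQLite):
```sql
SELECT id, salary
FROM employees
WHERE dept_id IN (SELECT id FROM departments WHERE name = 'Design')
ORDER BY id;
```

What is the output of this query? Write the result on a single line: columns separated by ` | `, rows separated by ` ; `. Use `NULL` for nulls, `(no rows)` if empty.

Inner query: departments.id where name = 'Design'.
Outer: keep employees rows whose dept_id is in that set.
Inner query → {1}

2 | 86 ; 18 | NULL ; 33 | 85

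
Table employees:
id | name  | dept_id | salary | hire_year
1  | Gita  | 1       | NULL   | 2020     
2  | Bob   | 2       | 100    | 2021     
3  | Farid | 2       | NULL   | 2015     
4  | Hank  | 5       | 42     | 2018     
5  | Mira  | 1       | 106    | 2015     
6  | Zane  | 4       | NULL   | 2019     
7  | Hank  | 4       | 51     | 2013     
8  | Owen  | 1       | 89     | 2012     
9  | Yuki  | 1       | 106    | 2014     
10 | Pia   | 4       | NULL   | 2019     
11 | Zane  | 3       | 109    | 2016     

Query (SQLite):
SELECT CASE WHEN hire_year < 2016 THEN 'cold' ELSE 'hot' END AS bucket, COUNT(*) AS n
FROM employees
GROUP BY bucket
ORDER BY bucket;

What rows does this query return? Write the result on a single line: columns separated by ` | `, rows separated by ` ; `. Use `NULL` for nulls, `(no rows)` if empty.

cold | 5 ; hot | 6

Bucket rows by hire_year < 2016 → 'cold' else 'hot'; count each bucket.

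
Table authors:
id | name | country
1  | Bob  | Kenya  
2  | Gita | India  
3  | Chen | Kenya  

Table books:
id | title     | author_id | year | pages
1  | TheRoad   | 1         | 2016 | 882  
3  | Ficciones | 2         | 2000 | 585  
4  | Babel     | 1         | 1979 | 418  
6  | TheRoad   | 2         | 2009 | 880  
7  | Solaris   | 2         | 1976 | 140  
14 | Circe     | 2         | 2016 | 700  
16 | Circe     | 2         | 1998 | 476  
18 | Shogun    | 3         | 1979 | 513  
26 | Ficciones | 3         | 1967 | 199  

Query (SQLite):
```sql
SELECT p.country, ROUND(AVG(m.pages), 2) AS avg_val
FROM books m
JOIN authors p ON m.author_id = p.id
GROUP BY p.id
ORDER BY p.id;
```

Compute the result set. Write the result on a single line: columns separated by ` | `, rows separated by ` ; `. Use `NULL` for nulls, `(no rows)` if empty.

Join each books row to its authors via author_id.
Group joined rows by authors.id; compute ROUND(AVG(m.pages), 2) per group.
  1: ids {1, 4} → ROUND(AVG(m.pages), 2)=650
  2: ids {3, 6, 7, 14, 16} → ROUND(AVG(m.pages), 2)=556.2
  3: ids {18, 26} → ROUND(AVG(m.pages), 2)=356

Kenya | 650 ; India | 556.2 ; Kenya | 356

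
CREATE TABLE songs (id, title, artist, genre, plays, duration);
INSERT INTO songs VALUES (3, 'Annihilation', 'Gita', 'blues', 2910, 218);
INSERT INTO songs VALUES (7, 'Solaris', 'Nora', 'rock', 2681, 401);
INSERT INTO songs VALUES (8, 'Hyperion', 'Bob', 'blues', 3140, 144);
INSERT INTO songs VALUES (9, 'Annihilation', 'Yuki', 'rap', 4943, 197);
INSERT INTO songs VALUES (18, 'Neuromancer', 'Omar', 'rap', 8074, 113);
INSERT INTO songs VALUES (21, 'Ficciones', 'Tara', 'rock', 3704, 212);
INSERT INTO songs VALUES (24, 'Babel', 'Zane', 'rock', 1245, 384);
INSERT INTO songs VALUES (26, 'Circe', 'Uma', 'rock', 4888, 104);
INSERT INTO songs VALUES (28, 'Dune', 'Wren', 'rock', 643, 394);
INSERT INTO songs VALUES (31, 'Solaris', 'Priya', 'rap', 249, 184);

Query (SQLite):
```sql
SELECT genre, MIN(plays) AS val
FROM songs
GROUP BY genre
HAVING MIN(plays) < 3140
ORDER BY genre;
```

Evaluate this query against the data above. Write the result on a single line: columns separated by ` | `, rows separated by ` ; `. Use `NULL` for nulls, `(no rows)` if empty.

Partition songs by genre; compute MIN(plays) within each group.
HAVING: keep groups where MIN(plays) < 3140.
  blues: ids {3, 8} → MIN(plays)=2910
  rap: ids {9, 18, 31} → MIN(plays)=249
  rock: ids {7, 21, 24, 26, 28} → MIN(plays)=643

blues | 2910 ; rap | 249 ; rock | 643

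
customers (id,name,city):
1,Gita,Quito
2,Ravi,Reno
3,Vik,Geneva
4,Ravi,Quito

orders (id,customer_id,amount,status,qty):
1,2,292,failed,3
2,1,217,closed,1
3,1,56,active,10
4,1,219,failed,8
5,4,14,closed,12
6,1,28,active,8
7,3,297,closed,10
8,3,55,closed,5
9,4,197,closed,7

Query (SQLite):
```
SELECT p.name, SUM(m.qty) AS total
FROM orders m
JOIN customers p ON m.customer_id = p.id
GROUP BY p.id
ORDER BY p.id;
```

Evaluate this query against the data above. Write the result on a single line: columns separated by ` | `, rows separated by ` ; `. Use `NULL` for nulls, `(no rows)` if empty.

Gita | 27 ; Ravi | 3 ; Vik | 15 ; Ravi | 19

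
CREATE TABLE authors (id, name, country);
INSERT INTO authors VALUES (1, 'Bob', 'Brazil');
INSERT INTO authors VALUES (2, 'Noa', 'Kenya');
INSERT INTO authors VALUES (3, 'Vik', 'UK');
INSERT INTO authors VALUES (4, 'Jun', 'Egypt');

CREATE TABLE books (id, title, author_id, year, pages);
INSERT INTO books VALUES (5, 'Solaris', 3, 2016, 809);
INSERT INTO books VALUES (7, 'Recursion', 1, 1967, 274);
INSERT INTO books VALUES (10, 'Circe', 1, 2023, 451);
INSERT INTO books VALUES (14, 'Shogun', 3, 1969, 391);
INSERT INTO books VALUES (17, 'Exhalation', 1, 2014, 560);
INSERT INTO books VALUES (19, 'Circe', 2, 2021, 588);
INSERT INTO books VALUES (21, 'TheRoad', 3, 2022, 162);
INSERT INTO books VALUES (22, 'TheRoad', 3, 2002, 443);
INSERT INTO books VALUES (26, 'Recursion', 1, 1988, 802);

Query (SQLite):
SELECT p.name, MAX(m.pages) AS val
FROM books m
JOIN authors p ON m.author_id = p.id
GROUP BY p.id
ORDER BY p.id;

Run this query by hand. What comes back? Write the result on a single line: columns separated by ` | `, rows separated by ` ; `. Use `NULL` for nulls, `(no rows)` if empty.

Join each books row to its authors via author_id.
Group joined rows by authors.id; compute MAX(m.pages) per group.
  1: ids {7, 10, 17, 26} → MAX(m.pages)=802
  2: ids {19} → MAX(m.pages)=588
  3: ids {5, 14, 21, 22} → MAX(m.pages)=809

Bob | 802 ; Noa | 588 ; Vik | 809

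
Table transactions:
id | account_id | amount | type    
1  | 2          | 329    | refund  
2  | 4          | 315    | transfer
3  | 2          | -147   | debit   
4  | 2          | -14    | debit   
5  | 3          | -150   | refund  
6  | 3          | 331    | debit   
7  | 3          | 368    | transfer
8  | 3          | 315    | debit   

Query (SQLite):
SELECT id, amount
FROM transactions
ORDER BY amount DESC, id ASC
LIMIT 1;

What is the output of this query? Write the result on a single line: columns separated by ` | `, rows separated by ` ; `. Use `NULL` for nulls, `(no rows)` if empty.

Sort by amount desc, tiebreak id asc: (368, id=7), (331, id=6), (329, id=1), (315, id=2) …. Take first 1.

7 | 368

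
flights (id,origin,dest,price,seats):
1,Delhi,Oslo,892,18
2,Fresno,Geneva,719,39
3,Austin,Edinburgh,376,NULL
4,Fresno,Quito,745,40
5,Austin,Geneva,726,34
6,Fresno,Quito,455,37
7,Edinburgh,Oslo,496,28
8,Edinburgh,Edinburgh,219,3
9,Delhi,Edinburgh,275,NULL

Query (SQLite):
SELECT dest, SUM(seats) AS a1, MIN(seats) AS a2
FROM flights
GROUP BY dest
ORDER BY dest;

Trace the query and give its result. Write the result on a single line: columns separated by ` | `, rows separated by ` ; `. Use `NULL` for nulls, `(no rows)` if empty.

Group flights by dest.
Per group compute: SUM(seats), MIN(seats).
  Edinburgh: ids {3, 8, 9} → SUM(seats)=3, MIN(seats)=3
  Geneva: ids {2, 5} → SUM(seats)=73, MIN(seats)=34
  Oslo: ids {1, 7} → SUM(seats)=46, MIN(seats)=18
  Quito: ids {4, 6} → SUM(seats)=77, MIN(seats)=37

Edinburgh | 3 | 3 ; Geneva | 73 | 34 ; Oslo | 46 | 18 ; Quito | 77 | 37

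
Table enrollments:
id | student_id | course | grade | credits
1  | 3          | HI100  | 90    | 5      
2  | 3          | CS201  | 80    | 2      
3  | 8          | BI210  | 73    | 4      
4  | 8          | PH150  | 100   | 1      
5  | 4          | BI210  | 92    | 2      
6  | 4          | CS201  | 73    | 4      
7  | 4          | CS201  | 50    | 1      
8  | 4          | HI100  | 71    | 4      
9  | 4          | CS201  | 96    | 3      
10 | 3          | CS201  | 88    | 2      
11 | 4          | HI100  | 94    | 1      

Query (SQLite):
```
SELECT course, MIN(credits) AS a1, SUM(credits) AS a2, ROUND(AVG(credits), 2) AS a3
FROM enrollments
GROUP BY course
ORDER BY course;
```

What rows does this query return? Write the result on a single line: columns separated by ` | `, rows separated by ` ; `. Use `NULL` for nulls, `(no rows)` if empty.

BI210 | 2 | 6 | 3 ; CS201 | 1 | 12 | 2.4 ; HI100 | 1 | 10 | 3.33 ; PH150 | 1 | 1 | 1

Group enrollments by course.
Per group compute: MIN(credits), SUM(credits), ROUND(AVG(credits), 2).
  BI210: ids {3, 5} → MIN(credits)=2, SUM(credits)=6, ROUND(AVG(credits), 2)=3
  CS201: ids {2, 6, 7, 9, 10} → MIN(credits)=1, SUM(credits)=12, ROUND(AVG(credits), 2)=2.4
  HI100: ids {1, 8, 11} → MIN(credits)=1, SUM(credits)=10, ROUND(AVG(credits), 2)=3.33
  PH150: ids {4} → MIN(credits)=1, SUM(credits)=1, ROUND(AVG(credits), 2)=1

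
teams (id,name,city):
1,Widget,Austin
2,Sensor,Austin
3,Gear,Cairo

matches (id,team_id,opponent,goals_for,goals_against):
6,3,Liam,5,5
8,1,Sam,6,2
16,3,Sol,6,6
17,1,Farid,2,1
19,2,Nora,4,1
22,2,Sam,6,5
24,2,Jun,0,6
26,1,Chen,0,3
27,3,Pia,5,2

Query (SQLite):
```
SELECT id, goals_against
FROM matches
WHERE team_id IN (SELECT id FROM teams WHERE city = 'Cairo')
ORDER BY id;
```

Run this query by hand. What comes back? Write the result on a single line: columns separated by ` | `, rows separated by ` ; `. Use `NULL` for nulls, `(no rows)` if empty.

6 | 5 ; 16 | 6 ; 27 | 2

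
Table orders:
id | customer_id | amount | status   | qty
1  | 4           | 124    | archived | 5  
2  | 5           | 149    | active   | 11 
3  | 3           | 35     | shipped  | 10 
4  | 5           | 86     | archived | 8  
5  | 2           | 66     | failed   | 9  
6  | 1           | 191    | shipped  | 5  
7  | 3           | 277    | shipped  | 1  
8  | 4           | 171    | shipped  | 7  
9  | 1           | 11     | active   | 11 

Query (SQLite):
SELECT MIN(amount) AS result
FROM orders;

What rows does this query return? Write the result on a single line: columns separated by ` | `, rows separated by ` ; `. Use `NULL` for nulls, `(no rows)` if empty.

11

All amount values: [124, 149, 35, 86, 66, 191, 277, 171, 11].
MIN of non-NULL values = 11.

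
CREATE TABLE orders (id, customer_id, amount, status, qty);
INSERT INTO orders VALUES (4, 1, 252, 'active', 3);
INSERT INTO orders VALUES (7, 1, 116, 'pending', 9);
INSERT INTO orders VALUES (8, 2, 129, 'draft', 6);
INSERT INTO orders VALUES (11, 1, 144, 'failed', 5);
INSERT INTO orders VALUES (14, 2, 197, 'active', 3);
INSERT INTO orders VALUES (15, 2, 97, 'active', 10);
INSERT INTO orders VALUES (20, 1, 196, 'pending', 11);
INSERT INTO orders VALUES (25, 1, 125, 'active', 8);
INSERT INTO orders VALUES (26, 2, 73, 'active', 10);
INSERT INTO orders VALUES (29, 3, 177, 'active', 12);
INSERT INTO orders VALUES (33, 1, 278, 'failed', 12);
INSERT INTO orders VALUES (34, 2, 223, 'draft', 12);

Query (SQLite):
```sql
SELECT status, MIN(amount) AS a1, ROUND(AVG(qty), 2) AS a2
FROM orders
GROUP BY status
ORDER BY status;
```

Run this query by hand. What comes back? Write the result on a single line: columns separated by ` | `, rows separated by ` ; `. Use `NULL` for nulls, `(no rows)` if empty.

active | 73 | 7.67 ; draft | 129 | 9 ; failed | 144 | 8.5 ; pending | 116 | 10

Group orders by status.
Per group compute: MIN(amount), ROUND(AVG(qty), 2).
  active: ids {4, 14, 15, 25, 26, 29} → MIN(amount)=73, ROUND(AVG(qty), 2)=7.67
  draft: ids {8, 34} → MIN(amount)=129, ROUND(AVG(qty), 2)=9
  failed: ids {11, 33} → MIN(amount)=144, ROUND(AVG(qty), 2)=8.5
  pending: ids {7, 20} → MIN(amount)=116, ROUND(AVG(qty), 2)=10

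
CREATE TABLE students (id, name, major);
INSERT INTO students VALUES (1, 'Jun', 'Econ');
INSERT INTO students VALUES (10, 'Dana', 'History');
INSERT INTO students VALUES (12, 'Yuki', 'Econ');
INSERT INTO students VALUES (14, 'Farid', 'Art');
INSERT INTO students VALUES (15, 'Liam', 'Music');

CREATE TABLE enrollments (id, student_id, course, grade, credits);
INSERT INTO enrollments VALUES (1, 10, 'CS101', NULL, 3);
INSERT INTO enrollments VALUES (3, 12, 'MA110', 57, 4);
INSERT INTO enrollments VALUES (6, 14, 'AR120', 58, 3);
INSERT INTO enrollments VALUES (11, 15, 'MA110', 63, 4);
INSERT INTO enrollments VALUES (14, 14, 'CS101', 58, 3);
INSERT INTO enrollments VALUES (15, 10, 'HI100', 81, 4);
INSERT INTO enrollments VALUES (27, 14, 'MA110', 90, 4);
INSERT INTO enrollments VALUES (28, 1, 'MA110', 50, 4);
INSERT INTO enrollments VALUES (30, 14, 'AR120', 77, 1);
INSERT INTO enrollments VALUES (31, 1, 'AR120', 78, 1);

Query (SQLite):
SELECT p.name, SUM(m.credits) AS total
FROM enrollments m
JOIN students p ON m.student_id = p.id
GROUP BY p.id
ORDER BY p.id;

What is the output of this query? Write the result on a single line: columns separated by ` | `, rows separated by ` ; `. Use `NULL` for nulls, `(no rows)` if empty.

Join each enrollments row to its students via student_id.
Group joined rows by students.id; compute SUM(m.credits) per group.
  1: ids {28, 31} → SUM(m.credits)=5
  10: ids {1, 15} → SUM(m.credits)=7
  12: ids {3} → SUM(m.credits)=4
  14: ids {6, 14, 27, 30} → SUM(m.credits)=11
  15: ids {11} → SUM(m.credits)=4

Jun | 5 ; Dana | 7 ; Yuki | 4 ; Farid | 11 ; Liam | 4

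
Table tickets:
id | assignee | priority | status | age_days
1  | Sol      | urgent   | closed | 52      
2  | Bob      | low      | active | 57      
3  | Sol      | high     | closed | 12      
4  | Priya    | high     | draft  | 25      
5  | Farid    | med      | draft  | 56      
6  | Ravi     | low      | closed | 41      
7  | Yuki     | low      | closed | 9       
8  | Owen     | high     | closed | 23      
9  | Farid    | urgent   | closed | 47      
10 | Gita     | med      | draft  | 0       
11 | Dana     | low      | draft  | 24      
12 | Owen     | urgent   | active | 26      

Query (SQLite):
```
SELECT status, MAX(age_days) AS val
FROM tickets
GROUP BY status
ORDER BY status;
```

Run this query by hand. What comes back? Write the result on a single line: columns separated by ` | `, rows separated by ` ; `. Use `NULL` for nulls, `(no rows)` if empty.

Partition tickets by status; compute MAX(age_days) within each group.
  active: ids {2, 12} → MAX(age_days)=57
  closed: ids {1, 3, 6, 7, 8, 9} → MAX(age_days)=52
  draft: ids {4, 5, 10, 11} → MAX(age_days)=56

active | 57 ; closed | 52 ; draft | 56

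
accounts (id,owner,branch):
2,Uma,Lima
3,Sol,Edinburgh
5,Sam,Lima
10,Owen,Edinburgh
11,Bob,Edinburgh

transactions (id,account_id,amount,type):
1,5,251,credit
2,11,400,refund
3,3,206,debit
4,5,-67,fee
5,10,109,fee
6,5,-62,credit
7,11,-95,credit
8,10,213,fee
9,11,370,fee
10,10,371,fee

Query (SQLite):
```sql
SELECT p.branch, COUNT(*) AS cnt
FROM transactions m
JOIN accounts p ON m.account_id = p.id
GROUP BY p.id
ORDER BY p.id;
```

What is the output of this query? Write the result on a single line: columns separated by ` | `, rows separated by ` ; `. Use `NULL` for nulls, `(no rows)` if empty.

Edinburgh | 1 ; Lima | 3 ; Edinburgh | 3 ; Edinburgh | 3

Join each transactions row to its accounts via account_id.
Group joined rows by accounts.id; compute COUNT(*) per group.
  3: ids {3} → COUNT(*)=1
  5: ids {1, 4, 6} → COUNT(*)=3
  10: ids {5, 8, 10} → COUNT(*)=3
  11: ids {2, 7, 9} → COUNT(*)=3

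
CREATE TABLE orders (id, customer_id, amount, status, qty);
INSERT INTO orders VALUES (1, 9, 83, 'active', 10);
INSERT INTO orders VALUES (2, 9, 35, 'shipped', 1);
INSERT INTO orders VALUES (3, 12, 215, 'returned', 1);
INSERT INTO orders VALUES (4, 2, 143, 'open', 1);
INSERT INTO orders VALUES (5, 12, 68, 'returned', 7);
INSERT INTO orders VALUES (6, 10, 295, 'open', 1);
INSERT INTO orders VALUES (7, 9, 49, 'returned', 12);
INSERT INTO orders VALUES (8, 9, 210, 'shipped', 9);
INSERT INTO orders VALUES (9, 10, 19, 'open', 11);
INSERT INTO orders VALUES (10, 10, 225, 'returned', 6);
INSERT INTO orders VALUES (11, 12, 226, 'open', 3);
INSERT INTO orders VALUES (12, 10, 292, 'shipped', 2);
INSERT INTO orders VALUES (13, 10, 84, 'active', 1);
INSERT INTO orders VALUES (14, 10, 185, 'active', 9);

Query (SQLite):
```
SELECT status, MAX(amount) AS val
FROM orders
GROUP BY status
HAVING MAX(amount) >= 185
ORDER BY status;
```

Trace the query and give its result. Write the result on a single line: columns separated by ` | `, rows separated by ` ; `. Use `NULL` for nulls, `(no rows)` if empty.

Partition orders by status; compute MAX(amount) within each group.
HAVING: keep groups where MAX(amount) >= 185.
  active: ids {1, 13, 14} → MAX(amount)=185
  open: ids {4, 6, 9, 11} → MAX(amount)=295
  returned: ids {3, 5, 7, 10} → MAX(amount)=225
  shipped: ids {2, 8, 12} → MAX(amount)=292

active | 185 ; open | 295 ; returned | 225 ; shipped | 292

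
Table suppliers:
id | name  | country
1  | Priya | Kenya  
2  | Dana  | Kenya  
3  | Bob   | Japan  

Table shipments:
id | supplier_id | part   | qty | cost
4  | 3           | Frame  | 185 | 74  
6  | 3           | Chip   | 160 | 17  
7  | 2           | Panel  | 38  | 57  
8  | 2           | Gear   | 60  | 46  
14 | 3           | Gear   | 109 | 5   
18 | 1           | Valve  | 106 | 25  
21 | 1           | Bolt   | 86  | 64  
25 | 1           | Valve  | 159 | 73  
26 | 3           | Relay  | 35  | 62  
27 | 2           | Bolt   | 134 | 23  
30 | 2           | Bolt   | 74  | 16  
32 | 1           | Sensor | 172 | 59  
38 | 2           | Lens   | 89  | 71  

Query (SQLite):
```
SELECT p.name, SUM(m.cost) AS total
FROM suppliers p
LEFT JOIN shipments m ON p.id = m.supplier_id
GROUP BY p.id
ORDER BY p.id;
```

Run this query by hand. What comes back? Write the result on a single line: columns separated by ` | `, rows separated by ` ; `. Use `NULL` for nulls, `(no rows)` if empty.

Priya | 221 ; Dana | 213 ; Bob | 158

LEFT JOIN keeps every suppliers row; unmatched ones get NULL for shipments columns.
Group by suppliers.id and compute SUM(m.cost). SUM over an all-NULL group is NULL.
  1: ids {18, 21, 25, 32} → SUM(m.cost)=221
  2: ids {7, 8, 27, 30, 38} → SUM(m.cost)=213
  3: ids {4, 6, 14, 26} → SUM(m.cost)=158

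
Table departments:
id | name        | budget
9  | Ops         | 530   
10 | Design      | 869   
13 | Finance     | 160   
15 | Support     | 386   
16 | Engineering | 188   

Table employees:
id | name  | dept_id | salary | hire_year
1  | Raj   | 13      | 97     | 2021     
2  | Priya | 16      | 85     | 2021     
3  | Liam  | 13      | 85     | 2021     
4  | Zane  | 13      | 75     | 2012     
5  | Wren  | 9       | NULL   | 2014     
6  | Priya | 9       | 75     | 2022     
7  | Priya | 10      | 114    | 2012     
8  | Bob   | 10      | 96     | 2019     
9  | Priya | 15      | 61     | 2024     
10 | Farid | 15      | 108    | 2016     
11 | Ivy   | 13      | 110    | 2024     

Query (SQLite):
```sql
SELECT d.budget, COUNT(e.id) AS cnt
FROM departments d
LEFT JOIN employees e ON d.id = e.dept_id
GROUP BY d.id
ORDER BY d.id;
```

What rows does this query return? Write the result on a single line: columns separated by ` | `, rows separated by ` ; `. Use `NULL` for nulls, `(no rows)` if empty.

LEFT JOIN keeps every departments row; unmatched ones get NULL for employees columns.
Group by departments.id and compute COUNT(e.id). COUNT(col) of an all-NULL group is 0.
  9: ids {5, 6} → COUNT(e.id)=2
  10: ids {7, 8} → COUNT(e.id)=2
  13: ids {1, 3, 4, 11} → COUNT(e.id)=4
  15: ids {9, 10} → COUNT(e.id)=2
  16: ids {2} → COUNT(e.id)=1

530 | 2 ; 869 | 2 ; 160 | 4 ; 386 | 2 ; 188 | 1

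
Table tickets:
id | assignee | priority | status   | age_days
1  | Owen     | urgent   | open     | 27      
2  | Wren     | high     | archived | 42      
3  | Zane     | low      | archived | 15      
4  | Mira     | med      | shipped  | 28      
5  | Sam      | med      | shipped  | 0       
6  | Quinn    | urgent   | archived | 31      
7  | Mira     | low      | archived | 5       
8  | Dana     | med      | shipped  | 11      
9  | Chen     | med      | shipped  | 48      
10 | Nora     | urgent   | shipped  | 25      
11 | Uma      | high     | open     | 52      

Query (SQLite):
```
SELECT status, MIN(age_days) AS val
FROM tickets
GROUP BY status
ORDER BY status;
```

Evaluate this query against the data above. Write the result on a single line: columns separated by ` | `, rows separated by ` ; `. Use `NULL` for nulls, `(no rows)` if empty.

Partition tickets by status; compute MIN(age_days) within each group.
  archived: ids {2, 3, 6, 7} → MIN(age_days)=5
  open: ids {1, 11} → MIN(age_days)=27
  shipped: ids {4, 5, 8, 9, 10} → MIN(age_days)=0

archived | 5 ; open | 27 ; shipped | 0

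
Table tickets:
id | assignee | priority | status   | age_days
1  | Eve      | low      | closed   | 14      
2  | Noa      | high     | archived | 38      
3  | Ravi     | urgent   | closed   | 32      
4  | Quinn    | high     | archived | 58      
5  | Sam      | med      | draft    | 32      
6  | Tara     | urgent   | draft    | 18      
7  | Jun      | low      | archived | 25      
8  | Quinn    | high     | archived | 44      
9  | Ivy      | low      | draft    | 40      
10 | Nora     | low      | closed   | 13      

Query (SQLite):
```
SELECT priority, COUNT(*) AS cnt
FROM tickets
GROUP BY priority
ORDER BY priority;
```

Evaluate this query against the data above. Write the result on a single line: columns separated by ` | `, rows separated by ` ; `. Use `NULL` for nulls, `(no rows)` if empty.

Partition tickets by priority; compute COUNT(*) within each group.
  high: ids {2, 4, 8} → COUNT(*)=3
  low: ids {1, 7, 9, 10} → COUNT(*)=4
  med: ids {5} → COUNT(*)=1
  urgent: ids {3, 6} → COUNT(*)=2

high | 3 ; low | 4 ; med | 1 ; urgent | 2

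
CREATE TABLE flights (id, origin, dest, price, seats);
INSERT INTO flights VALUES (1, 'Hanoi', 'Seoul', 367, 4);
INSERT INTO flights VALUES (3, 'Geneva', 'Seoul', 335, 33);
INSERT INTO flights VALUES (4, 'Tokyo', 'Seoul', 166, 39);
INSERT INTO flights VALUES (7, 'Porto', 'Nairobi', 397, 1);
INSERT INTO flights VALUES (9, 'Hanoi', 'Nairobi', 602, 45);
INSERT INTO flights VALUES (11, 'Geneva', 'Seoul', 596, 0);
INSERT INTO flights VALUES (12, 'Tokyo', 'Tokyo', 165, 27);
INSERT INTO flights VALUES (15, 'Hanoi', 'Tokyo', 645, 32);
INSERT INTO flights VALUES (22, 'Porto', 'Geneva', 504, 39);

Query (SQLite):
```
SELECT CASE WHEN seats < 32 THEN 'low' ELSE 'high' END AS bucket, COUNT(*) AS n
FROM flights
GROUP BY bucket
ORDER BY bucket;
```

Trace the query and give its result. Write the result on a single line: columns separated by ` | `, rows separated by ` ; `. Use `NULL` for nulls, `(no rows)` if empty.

Bucket rows by seats < 32 → 'low' else 'high'; count each bucket.

high | 5 ; low | 4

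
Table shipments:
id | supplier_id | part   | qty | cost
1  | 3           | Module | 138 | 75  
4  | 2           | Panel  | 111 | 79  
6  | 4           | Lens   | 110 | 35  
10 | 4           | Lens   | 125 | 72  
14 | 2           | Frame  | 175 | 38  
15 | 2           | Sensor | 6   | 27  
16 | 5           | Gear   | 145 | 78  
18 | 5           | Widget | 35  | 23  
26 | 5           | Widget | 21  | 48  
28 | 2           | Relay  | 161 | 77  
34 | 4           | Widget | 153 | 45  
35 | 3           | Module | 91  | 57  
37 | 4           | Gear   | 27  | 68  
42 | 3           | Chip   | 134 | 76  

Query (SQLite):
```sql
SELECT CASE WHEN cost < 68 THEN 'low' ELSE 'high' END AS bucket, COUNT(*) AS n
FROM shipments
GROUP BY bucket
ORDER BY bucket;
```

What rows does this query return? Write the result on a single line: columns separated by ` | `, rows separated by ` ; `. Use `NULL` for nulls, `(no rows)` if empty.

high | 7 ; low | 7

Bucket rows by cost < 68 → 'low' else 'high'; count each bucket.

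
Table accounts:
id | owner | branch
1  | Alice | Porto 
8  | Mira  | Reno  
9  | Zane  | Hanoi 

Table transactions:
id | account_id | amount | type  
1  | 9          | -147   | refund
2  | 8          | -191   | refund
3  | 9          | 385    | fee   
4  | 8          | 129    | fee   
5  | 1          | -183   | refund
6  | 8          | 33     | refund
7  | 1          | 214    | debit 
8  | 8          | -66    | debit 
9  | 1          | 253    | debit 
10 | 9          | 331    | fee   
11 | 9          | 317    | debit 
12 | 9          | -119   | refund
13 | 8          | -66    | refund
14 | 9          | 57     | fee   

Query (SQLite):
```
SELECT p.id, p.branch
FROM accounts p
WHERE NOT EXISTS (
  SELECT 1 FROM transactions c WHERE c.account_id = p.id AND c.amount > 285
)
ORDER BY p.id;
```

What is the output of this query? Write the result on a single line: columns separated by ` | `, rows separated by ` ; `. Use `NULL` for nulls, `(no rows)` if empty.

1 | Porto ; 8 | Reno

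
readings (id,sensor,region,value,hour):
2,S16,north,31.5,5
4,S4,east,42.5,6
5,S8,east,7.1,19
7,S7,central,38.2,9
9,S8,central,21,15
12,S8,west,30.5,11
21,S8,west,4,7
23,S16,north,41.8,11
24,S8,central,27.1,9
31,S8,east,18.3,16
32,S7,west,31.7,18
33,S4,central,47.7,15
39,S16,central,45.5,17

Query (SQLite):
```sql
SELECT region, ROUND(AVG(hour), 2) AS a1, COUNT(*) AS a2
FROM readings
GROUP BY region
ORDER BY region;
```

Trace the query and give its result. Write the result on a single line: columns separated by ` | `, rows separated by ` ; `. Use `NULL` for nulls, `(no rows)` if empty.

central | 13 | 5 ; east | 13.67 | 3 ; north | 8 | 2 ; west | 12 | 3

Group readings by region.
Per group compute: ROUND(AVG(hour), 2), COUNT(*).
  central: ids {7, 9, 24, 33, 39} → ROUND(AVG(hour), 2)=13, COUNT(*)=5
  east: ids {4, 5, 31} → ROUND(AVG(hour), 2)=13.67, COUNT(*)=3
  north: ids {2, 23} → ROUND(AVG(hour), 2)=8, COUNT(*)=2
  west: ids {12, 21, 32} → ROUND(AVG(hour), 2)=12, COUNT(*)=3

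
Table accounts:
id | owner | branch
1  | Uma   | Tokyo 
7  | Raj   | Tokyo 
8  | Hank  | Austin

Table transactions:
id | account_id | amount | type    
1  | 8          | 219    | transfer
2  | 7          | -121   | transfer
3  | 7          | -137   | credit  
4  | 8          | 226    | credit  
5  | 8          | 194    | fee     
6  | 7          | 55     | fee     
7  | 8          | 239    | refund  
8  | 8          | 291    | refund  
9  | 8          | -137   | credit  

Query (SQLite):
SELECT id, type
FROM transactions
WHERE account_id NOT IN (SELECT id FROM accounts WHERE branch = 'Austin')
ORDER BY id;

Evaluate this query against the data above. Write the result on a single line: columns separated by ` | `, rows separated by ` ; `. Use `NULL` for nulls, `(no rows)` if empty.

Inner query: accounts.id where branch = 'Austin'.
Outer: keep transactions rows whose account_id is not in that set.
Inner query → {8}

2 | transfer ; 3 | credit ; 6 | fee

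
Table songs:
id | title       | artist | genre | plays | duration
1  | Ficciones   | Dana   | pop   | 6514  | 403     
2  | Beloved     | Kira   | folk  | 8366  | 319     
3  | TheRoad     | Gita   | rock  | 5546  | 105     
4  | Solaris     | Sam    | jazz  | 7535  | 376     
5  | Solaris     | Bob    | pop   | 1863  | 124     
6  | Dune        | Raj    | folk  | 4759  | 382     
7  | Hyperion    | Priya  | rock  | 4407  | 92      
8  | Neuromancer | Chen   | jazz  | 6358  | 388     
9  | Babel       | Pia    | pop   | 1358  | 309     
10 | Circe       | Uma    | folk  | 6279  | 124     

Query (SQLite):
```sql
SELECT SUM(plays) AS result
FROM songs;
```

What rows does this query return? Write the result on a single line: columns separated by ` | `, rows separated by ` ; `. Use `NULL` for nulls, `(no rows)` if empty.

52985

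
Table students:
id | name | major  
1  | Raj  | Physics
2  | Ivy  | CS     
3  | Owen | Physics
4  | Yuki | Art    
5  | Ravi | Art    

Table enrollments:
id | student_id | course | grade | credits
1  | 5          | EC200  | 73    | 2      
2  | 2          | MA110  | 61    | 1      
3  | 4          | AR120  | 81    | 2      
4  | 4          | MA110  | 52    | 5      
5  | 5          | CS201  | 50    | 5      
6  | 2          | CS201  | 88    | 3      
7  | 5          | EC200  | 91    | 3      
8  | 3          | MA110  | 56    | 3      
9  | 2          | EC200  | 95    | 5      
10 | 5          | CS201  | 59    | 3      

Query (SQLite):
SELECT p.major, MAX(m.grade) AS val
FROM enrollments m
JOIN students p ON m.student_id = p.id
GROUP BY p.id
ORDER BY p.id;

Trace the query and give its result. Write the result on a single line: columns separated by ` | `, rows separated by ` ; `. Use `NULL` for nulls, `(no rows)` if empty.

CS | 95 ; Physics | 56 ; Art | 81 ; Art | 91

Join each enrollments row to its students via student_id.
Group joined rows by students.id; compute MAX(m.grade) per group.
  2: ids {2, 6, 9} → MAX(m.grade)=95
  3: ids {8} → MAX(m.grade)=56
  4: ids {3, 4} → MAX(m.grade)=81
  5: ids {1, 5, 7, 10} → MAX(m.grade)=91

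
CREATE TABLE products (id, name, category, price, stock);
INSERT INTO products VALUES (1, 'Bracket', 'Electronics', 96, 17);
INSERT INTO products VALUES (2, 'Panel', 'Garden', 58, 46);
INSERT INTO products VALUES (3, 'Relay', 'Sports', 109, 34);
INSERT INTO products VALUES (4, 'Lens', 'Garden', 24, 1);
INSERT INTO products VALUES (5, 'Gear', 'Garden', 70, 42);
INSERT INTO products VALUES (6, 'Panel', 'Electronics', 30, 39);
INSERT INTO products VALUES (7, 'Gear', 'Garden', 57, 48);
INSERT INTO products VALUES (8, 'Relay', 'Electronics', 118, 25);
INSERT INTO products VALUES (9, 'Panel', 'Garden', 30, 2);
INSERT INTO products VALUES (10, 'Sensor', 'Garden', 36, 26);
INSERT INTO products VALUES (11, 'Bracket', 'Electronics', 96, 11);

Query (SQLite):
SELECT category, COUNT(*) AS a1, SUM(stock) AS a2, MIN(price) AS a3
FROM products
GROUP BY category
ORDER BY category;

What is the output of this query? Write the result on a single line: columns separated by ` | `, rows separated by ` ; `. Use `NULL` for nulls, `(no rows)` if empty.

Electronics | 4 | 92 | 30 ; Garden | 6 | 165 | 24 ; Sports | 1 | 34 | 109

Group products by category.
Per group compute: COUNT(*), SUM(stock), MIN(price).
  Electronics: ids {1, 6, 8, 11} → COUNT(*)=4, SUM(stock)=92, MIN(price)=30
  Garden: ids {2, 4, 5, 7, 9, 10} → COUNT(*)=6, SUM(stock)=165, MIN(price)=24
  Sports: ids {3} → COUNT(*)=1, SUM(stock)=34, MIN(price)=109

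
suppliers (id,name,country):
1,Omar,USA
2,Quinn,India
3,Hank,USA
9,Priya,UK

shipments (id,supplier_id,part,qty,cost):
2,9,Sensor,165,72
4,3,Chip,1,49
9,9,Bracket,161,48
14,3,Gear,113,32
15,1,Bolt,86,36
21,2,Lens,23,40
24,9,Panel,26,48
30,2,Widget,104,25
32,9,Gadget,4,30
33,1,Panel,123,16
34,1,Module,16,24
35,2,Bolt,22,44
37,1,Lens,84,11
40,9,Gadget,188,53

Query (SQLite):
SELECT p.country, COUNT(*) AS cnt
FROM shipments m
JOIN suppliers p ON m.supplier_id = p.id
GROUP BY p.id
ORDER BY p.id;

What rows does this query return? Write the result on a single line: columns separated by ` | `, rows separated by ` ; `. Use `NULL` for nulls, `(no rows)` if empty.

USA | 4 ; India | 3 ; USA | 2 ; UK | 5

Join each shipments row to its suppliers via supplier_id.
Group joined rows by suppliers.id; compute COUNT(*) per group.
  1: ids {15, 33, 34, 37} → COUNT(*)=4
  2: ids {21, 30, 35} → COUNT(*)=3
  3: ids {4, 14} → COUNT(*)=2
  9: ids {2, 9, 24, 32, 40} → COUNT(*)=5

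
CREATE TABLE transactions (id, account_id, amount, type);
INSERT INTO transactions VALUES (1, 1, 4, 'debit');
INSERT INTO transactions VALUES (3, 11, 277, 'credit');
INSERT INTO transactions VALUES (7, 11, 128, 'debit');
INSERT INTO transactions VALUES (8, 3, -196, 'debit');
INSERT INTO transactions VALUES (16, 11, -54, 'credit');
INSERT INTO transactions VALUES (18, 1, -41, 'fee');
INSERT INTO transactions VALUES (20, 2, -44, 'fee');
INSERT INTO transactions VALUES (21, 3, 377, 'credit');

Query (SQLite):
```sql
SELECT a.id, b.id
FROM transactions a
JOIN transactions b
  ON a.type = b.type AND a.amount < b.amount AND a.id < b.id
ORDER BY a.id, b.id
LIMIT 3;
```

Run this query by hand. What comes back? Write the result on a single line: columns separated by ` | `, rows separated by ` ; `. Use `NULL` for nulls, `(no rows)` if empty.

1 | 7 ; 3 | 21 ; 16 | 21

Pairs (a,b) with same type, a.amount < b.amount, a.id < b.id.
type groups: credit:{3,16,21} debit:{1,7,8} fee:{18,20}
Ordered by (a.id, b.id); first 3.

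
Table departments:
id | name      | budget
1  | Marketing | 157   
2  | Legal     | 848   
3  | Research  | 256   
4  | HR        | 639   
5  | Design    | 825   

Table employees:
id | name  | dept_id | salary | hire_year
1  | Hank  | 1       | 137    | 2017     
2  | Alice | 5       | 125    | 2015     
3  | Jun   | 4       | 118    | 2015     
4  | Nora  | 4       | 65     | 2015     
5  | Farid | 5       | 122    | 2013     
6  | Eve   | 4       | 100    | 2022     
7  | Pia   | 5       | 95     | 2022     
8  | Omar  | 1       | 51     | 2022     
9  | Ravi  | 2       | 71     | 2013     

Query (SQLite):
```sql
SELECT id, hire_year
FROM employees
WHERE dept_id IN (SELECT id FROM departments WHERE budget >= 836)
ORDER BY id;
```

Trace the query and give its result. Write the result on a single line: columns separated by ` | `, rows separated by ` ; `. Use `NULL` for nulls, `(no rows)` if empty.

Inner query: departments.id where budget >= 836.
Outer: keep employees rows whose dept_id is in that set.
Inner query → {2}

9 | 2013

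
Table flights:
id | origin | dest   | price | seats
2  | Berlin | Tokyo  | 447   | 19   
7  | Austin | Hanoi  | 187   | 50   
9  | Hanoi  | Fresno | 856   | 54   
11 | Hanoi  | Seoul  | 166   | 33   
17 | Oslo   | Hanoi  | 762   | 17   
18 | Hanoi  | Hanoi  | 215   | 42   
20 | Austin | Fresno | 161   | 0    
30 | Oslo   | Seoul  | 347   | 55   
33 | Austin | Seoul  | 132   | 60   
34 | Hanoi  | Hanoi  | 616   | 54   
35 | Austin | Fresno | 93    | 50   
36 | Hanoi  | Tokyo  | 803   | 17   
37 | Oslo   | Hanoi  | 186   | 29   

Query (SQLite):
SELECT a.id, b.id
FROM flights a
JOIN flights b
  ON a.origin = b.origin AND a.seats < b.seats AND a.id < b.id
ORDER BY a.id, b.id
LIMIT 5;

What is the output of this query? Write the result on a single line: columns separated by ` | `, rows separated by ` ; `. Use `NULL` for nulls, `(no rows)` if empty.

Pairs (a,b) with same origin, a.seats < b.seats, a.id < b.id.
origin groups: Austin:{7,20,33,35} Berlin:{2} Hanoi:{9,11,18,34,36} Oslo:{17,30,37}
Ordered by (a.id, b.id); first 5.

7 | 33 ; 11 | 18 ; 11 | 34 ; 17 | 30 ; 17 | 37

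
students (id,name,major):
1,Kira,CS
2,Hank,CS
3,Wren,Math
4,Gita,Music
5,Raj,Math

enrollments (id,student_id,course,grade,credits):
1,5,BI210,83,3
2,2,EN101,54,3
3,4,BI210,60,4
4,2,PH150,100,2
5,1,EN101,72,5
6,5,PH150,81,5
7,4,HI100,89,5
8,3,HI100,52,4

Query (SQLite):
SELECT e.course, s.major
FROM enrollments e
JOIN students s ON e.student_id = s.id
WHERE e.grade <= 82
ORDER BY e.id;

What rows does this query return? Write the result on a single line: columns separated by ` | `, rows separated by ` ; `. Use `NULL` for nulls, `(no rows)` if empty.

Each enrollments row matches the students row where student_id = students.id.
Then keep rows with e.grade <= 82.

EN101 | CS ; BI210 | Music ; EN101 | CS ; PH150 | Math ; HI100 | Math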